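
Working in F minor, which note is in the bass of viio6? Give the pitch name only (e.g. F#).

viio in F minor has root E; the chord is E-G-Bb.
The figure 6 means first inversion — the third is in the bass.

G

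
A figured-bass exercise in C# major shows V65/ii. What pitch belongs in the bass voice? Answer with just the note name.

C##

The applied chord V65/ii is rooted on A#: A#-C##-E#-G#.
The figure 65 means first inversion — the third is in the bass.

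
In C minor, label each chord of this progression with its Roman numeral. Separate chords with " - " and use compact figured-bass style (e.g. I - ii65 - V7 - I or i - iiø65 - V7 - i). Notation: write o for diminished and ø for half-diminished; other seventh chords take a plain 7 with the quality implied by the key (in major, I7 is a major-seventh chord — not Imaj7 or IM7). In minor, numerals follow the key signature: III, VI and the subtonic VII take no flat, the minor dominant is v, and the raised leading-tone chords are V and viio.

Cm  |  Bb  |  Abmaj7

Cm: minor triad on C = scale degree 1 → i.
Bb: root Bb is the subtonic; major triad there is VII.
Abmaj7 has root Ab, degree 6 in C minor, so VI7.

i - VII - VI7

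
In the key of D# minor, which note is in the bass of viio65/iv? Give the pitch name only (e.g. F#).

The applied chord viio65/iv is rooted on F##: F##-A#-C#-E.
The figure 65 means first inversion — the third is in the bass.

A#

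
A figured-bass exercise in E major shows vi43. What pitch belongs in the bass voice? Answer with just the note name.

vi in E major has root C#; the chord is C#-E-G#-B.
The figure 43 means second inversion — the fifth is in the bass.

G#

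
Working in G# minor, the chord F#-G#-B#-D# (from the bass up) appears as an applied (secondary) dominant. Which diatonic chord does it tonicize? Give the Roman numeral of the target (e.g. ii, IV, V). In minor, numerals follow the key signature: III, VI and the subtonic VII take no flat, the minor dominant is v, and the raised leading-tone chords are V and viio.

The chord is a dominant seventh chord on G#.
A dominant resolves down a perfect fifth: G# → C#. In G# minor, C# is scale degree 4, i.e. iv.

iv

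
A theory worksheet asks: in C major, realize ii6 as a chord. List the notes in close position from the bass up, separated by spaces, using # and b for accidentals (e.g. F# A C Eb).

F A D

The numeral's case and figure indicate a minor triad. In C major its root, the supertonic, is D.
That chord is spelled D-F-A.
The figured bass 6 indicates first inversion, placing the third (F) in the bass: F-A-D.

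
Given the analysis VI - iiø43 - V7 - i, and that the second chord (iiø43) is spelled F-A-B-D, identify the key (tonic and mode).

iiø43 is given as F-A-B-D — a half-diminished seventh chord with root B.
Counting down one scale step from B places the tonic on A; a half-diminished seventh chord on degree 2 is diatonic only in minor.

A minor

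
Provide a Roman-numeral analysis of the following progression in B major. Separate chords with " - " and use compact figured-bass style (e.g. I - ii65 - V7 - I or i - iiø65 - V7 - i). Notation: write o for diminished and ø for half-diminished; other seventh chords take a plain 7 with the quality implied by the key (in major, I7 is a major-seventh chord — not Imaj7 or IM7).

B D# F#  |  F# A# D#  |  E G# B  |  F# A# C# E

B-D#-F# has root B, degree 1 in B major, so I.
F#-A#-D#: minor triad on D# = scale degree 3 → iii6.
E-G#-B: major triad on E = scale degree 4 → IV.
F#-A#-C#-E: dominant seventh chord on F# = scale degree 5 → V7.

I - iii6 - IV - V7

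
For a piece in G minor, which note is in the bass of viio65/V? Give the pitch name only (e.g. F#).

E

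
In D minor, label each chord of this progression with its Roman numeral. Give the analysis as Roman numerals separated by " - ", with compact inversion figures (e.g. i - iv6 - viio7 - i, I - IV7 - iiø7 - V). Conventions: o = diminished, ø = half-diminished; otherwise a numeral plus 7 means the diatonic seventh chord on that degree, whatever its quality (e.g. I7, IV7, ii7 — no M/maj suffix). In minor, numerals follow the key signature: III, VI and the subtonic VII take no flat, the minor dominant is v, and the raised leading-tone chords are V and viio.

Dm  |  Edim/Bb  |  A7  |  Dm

i - iio64 - V7 - i

Dm has root D, degree 1 in D minor, so i.
Edim/Bb has root E, degree 2 in D minor, so iio64.
A7 has root A, degree 5 in D minor, so V7.
Dm has root D, degree 1 in D minor, so i.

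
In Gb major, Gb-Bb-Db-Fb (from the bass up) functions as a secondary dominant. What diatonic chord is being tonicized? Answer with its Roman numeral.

IV

The chord is a dominant seventh chord on Gb.
A dominant resolves down a perfect fifth: Gb → Cb. In Gb major, Cb is scale degree 4, i.e. IV.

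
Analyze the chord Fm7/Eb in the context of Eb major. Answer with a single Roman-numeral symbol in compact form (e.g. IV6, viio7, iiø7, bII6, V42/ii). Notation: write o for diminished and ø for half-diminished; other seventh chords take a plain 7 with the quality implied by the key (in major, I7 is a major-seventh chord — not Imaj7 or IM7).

ii42

Stacked in thirds the chord is F-Ab-C-Eb: a minor seventh chord on F.
F is scale degree 2 in Eb major, and a minor seventh chord on that degree is written ii7.
With Eb in the bass the chord is in third inversion, so the figured bass is 42.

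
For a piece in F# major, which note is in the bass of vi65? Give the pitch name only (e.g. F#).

vi in F# major has root D#; the chord is D#-F#-A#-C#.
The figure 65 means first inversion — the third is in the bass.

F#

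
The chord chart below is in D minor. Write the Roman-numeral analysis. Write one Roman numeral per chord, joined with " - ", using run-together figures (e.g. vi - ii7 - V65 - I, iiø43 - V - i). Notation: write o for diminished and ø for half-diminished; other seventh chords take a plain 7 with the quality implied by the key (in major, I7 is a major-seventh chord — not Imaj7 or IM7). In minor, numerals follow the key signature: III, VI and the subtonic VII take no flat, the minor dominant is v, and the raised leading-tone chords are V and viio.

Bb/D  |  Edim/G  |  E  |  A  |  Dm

VI6 - iio6 - V/V - V - i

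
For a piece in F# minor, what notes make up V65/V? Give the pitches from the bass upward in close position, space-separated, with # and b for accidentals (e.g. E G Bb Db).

The slash means an applied dominant: we want the dominant of V. In F# minor, V is C# major, and its dominant is built on G#.
Building a dominant seventh chord on G# gives G#-B#-D#-F#.
With the 65 figure the chord is in first inversion; from the bass B# upward in close position it reads B#-D#-F#-G#.

B# D# F# G#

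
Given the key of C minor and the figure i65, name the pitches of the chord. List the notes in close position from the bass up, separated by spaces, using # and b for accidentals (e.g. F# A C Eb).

Eb G Bb C

In C minor, scale degree 1 is C, and the diatonic chord built there is a minor seventh chord.
That chord is spelled C-Eb-G-Bb.
With the 65 figure the chord is in first inversion; from the bass Eb upward in close position it reads Eb-G-Bb-C.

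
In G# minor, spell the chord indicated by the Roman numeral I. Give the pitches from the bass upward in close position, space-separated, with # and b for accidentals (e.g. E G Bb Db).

G# B# D#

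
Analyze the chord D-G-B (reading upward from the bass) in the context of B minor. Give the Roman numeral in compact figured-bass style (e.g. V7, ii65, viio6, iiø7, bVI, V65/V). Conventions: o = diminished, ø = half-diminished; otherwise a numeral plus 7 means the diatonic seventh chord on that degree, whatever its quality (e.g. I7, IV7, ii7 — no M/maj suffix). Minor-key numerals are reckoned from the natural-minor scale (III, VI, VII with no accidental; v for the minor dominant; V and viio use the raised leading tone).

VI64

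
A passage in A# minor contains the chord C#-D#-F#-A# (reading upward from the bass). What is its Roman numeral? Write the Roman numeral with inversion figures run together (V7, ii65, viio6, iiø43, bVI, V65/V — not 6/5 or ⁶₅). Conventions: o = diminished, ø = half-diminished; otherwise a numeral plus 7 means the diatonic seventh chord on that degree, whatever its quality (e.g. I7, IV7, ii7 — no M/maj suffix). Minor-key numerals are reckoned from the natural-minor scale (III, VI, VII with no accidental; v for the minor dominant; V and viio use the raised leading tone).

iv42

Stacked in thirds the chord is D#-F#-A#-C#: a minor seventh chord on D#.
D# is scale degree 4 in A# minor, and a minor seventh chord on that degree is written iv7.
With C# in the bass the chord is in third inversion, so the figured bass is 42.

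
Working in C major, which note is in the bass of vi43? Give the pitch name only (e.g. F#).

E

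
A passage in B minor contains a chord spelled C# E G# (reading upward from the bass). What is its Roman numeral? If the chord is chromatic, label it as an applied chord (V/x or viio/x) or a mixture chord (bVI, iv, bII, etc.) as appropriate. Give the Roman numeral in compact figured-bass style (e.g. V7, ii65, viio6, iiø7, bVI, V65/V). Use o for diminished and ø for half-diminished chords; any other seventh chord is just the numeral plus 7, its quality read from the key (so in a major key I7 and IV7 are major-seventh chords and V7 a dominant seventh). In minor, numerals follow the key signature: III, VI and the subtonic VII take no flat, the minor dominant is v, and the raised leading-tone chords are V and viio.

ii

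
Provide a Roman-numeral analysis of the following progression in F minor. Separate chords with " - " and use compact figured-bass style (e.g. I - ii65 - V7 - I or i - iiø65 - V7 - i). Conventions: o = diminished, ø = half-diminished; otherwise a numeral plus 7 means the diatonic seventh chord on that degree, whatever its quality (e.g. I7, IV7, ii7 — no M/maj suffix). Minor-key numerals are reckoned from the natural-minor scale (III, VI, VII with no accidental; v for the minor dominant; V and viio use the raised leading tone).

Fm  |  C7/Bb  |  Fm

i - V42 - i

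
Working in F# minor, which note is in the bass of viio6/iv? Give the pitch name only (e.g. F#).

C#

The applied chord viio6/iv is rooted on A#: A#-C#-E.
The figure 6 means first inversion — the third is in the bass.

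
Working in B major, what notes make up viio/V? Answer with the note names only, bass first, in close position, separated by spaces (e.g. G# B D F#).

E# G# B

The slash marks an applied leading-tone chord: viio of V. In B major, V is F#, so the leading tone to it is E#, a half step below.
Building a diminished triad on E# gives E#-G#-B.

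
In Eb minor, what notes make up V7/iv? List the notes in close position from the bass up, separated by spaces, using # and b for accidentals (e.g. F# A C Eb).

Eb G Bb Db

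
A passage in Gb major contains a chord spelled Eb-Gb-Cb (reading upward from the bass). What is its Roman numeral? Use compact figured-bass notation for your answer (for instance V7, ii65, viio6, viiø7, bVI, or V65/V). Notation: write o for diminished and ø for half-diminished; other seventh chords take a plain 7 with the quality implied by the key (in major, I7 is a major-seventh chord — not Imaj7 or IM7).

Stacked in thirds the chord is Cb-Eb-Gb: a major triad on Cb.
In Gb major, Cb is the subdominant; the diatonic major triad there is IV.
With Eb in the bass the chord is in first inversion, so the figured bass is 6.

IV6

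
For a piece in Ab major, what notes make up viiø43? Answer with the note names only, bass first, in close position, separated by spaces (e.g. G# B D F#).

The numeral's case and figure indicate a half-diminished seventh chord. In Ab major its root, scale degree 7, is G.
Stacking thirds from G gives G-Bb-Db-F.
The figured bass 43 indicates second inversion, placing the fifth (Db) in the bass: Db-F-G-Bb.

Db F G Bb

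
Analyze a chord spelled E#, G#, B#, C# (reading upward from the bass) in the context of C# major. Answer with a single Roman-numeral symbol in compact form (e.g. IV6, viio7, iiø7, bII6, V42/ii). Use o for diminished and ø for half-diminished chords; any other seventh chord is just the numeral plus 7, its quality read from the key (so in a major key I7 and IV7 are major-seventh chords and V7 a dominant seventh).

I65

Stacked in thirds the chord is C#-E#-G#-B#: a major seventh chord on C#.
In C# major, C# is the tonic; the diatonic major seventh chord there is I7.
With E# in the bass the chord is in first inversion, so the figured bass is 65.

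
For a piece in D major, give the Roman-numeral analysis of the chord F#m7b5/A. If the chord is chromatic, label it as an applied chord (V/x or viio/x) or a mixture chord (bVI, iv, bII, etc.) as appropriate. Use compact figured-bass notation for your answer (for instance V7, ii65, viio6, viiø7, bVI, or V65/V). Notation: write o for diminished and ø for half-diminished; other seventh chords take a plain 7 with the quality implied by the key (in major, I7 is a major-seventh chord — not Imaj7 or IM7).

viiø65/IV

The pitches F#-A-C-E form a half-diminished seventh chord rooted on F#.
F# sits a half step below G (IV in D major); a diminished chord there is the applied leading-tone chord of IV.
With A in the bass the chord is in first inversion, so the figured bass is 65.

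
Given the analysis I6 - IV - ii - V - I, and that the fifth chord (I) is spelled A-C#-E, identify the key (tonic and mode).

A major

The chord A is a major triad rooted on A; its label is I.
If A is scale degree 1 and the mode makes that degree carry a major triad, the tonic is A and the mode is major.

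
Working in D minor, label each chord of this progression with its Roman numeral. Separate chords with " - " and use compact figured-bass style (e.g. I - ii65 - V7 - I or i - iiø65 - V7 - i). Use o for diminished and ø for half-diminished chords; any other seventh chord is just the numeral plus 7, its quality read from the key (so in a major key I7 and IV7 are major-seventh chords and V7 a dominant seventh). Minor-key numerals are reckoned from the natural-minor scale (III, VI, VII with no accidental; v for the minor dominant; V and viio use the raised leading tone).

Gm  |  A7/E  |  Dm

Gm has root G, degree 4 in D minor, so iv.
A7/E: dominant seventh chord on A = scale degree 5 → V43.
Dm: root D is the tonic; minor triad there is i.

iv - V43 - i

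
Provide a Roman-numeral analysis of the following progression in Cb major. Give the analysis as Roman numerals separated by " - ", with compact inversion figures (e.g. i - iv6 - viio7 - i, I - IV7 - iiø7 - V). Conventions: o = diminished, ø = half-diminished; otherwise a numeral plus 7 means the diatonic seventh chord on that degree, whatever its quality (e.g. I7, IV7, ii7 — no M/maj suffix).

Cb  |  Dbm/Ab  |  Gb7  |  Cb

Cb: major triad on Cb = scale degree 1 → I.
Dbm/Ab: minor triad on Db = scale degree 2 → ii64.
Gb7: dominant seventh chord on Gb = scale degree 5 → V7.
Cb: major triad on Cb = scale degree 1 → I.

I - ii64 - V7 - I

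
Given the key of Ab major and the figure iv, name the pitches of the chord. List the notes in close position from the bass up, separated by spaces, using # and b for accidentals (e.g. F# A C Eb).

Db Fb Ab

Scale degree 4 in Ab major is Db; here the chord built on it is altered to a minor triad. iv is the minor subdominant, borrowed from the parallel minor.
So the chord is Db-Fb-Ab.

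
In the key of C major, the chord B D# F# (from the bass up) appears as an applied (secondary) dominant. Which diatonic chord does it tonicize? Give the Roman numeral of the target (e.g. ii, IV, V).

iii

The chord is a major triad on B.
A dominant resolves down a perfect fifth: B → E. In C major, E is scale degree 3, i.e. iii.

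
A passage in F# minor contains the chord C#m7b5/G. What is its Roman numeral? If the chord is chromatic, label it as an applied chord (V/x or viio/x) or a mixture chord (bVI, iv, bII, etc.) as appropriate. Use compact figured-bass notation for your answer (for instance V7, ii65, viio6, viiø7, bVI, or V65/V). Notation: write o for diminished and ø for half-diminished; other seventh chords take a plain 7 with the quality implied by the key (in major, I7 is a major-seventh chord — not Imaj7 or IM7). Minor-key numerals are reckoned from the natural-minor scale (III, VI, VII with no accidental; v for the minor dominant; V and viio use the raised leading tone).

The pitches C#-E-G-B form a half-diminished seventh chord rooted on C#.
C# sits a half step below D (VI in F# minor); a diminished chord there is the applied leading-tone chord of VI.
With G in the bass the chord is in second inversion, so the figured bass is 43.

viiø43/VI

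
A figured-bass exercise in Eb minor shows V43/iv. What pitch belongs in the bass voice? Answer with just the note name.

Bb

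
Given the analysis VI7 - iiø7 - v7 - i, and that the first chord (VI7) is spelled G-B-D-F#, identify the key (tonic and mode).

The anchor chord is a major seventh chord on G, labeled VI7.
VI7 on G implies G is the submediant; that puts the tonic at B, and the uppercase numeral fits minor mode.

B minor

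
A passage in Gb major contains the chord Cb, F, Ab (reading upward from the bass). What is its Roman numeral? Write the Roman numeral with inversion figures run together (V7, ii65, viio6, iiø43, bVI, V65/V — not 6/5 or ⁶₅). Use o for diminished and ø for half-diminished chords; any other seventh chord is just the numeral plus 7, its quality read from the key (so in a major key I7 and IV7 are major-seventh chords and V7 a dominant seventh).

viio64

Stacked in thirds the chord is F-Ab-Cb: a diminished triad on F.
In Gb major, F is the leading tone; the diatonic diminished triad there is viio.
With Cb in the bass the chord is in second inversion, so the figured bass is 64.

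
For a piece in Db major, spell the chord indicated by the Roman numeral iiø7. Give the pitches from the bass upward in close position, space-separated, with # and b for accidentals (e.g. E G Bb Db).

Scale degree 2 in Db major is Eb; here the chord built on it is altered to a half-diminished seventh chord. iiø7 is the half-diminished supertonic seventh, borrowed from the parallel minor.
So the chord is Eb-Gb-Bbb-Db.

Eb Gb Bbb Db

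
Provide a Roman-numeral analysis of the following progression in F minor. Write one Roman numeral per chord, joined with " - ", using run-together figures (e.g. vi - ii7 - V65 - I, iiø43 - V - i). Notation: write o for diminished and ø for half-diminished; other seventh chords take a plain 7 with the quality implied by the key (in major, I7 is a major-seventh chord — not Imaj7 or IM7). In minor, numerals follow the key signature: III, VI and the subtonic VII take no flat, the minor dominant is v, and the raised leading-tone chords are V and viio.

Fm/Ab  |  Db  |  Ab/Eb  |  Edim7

Fm/Ab has root F, degree 1 in F minor, so i6.
Db: major triad on Db = scale degree 6 → VI.
Ab/Eb has root Ab, degree 3 in F minor, so III64.
Edim7: fully diminished seventh chord on E = scale degree 7 → viio7.

i6 - VI - III64 - viio7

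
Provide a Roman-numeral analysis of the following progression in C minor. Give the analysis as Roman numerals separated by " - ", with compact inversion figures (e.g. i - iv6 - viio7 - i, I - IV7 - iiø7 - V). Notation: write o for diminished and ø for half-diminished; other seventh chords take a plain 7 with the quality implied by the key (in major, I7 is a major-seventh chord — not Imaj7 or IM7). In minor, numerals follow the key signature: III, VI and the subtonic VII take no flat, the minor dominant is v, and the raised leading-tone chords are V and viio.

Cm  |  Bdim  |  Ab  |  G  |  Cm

i - viio - VI - V - i

Cm has root C, degree 1 in C minor, so i.
Bdim has root B, degree 7 in C minor, so viio.
Ab has root Ab, degree 6 in C minor, so VI.
G: major triad on G = scale degree 5 → V.
Cm has root C, degree 1 in C minor, so i.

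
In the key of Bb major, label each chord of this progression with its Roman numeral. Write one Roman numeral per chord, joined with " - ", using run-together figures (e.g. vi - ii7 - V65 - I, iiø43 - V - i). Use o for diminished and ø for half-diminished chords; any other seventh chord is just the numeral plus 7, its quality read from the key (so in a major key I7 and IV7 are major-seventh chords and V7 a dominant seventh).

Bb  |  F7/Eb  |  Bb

I - V42 - I

Bb: root Bb is the tonic; major triad there is I.
F7/Eb has root F, degree 5 in Bb major, so V42.
Bb: major triad on Bb = scale degree 1 → I.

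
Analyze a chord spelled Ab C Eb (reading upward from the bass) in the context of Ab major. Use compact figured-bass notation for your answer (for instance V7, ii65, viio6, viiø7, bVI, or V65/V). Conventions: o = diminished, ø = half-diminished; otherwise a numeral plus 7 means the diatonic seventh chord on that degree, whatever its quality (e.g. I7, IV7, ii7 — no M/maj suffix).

I

Stacked in thirds the chord is Ab-C-Eb: a major triad on Ab.
Ab is scale degree 1 in Ab major, and a major triad on that degree is written I.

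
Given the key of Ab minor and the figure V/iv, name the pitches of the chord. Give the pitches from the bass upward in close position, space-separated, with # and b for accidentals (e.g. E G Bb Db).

V/iv is a secondary dominant — the dominant triad of iv. iv in Ab minor is Db, so the applied chord's root is Ab, a perfect fifth above.
Building a major triad on Ab gives Ab-C-Eb.

Ab C Eb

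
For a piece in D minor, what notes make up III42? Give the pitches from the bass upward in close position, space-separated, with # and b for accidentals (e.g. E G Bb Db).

E F A C

In D minor, scale degree 3 is F, and the diatonic chord built there is a major seventh chord.
Stacking thirds from F gives F-A-C-E.
The figured bass 42 indicates third inversion, placing the seventh (E) in the bass: E-F-A-C.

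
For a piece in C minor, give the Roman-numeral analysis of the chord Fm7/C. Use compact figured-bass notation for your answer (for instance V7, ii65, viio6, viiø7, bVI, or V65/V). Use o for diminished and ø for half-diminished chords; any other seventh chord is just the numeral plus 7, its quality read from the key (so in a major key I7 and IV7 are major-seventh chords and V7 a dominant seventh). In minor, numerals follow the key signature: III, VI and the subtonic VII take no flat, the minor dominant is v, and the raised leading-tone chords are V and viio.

iv43

Stacked in thirds the chord is F-Ab-C-Eb: a minor seventh chord on F.
In C minor, F is the subdominant; the diatonic minor seventh chord there is iv7.
With C in the bass the chord is in second inversion, so the figured bass is 43.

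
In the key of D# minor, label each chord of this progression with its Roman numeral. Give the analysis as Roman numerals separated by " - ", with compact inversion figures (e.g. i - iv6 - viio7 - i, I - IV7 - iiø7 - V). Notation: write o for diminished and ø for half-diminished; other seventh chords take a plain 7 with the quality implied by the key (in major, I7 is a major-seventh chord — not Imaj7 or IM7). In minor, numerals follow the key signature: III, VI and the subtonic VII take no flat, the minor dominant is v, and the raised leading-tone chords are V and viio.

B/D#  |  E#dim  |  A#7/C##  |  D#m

VI6 - iio - V65 - i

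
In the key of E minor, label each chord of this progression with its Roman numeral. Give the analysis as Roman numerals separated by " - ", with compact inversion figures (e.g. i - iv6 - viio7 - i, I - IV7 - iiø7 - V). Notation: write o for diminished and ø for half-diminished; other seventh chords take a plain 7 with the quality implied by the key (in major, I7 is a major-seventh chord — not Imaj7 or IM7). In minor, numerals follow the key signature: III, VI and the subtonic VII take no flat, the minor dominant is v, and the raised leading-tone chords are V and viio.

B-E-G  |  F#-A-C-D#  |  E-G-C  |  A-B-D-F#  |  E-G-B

i64 - viio65 - VI6 - v42 - i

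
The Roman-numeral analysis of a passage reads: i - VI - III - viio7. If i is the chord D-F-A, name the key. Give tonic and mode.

D minor

The chord Dm is a minor triad rooted on D; its label is i.
If D is scale degree 1 and the mode makes that degree carry a minor triad, the tonic is D and the mode is minor.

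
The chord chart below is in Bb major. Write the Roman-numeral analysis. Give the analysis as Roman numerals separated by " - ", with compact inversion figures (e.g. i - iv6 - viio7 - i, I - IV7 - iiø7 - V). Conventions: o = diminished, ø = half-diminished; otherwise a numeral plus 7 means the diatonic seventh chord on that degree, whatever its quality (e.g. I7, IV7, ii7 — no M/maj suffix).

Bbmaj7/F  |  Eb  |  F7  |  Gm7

Bbmaj7/F: major seventh chord on Bb = scale degree 1 → I43.
Eb: major triad on Eb = scale degree 4 → IV.
F7: root F is the dominant; dominant seventh chord there is V7.
Gm7: minor seventh chord on G = scale degree 6 → vi7.

I43 - IV - V7 - vi7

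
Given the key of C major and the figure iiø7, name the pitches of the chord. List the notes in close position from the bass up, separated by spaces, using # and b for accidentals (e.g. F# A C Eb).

iiø7 is the half-diminished supertonic seventh, borrowed from the parallel minor. In C major that root is D.
So the chord is D-F-Ab-C.

D F Ab C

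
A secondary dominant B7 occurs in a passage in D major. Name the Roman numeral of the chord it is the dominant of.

ii

The chord is a dominant seventh chord on B.
A dominant resolves down a perfect fifth: B → E. In D major, E is scale degree 2, i.e. ii.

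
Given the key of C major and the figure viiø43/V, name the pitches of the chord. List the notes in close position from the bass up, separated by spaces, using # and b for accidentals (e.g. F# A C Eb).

The slash marks an applied leading-tone chord: viio of V. In C major, V is G, so the leading tone to it is F#, a half step below.
Building a half-diminished seventh chord on F# gives F#-A-C-E.
With the 43 figure the chord is in second inversion; from the bass C upward in close position it reads C-E-F#-A.

C E F# A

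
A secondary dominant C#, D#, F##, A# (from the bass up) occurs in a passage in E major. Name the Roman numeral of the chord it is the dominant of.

iii

The chord is a dominant seventh chord on D#.
A dominant resolves down a perfect fifth: D# → G#. In E major, G# is scale degree 3, i.e. iii.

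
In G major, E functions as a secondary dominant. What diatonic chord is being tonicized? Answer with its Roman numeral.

ii

The chord is a major triad on E.
A dominant resolves down a perfect fifth: E → A. In G major, A is scale degree 2, i.e. ii.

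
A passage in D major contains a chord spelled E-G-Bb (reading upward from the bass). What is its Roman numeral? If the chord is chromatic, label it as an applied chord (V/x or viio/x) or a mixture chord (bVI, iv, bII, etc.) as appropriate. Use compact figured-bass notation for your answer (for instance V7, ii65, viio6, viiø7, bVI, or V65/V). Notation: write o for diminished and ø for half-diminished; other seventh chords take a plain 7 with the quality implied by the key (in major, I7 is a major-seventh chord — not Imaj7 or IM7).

iio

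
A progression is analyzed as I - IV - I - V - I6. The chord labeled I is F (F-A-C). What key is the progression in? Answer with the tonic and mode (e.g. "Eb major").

F major

I is given as F-A-C — a major triad with root F.
If F is scale degree 1 and the mode makes that degree carry a major triad, the tonic is F and the mode is major.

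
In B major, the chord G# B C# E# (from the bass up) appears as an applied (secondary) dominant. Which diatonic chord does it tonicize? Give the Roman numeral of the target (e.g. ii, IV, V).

The chord is a dominant seventh chord on C#.
A dominant resolves down a perfect fifth: C# → F#. In B major, F# is scale degree 5, i.e. V.

V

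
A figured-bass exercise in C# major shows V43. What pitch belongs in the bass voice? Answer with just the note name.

D#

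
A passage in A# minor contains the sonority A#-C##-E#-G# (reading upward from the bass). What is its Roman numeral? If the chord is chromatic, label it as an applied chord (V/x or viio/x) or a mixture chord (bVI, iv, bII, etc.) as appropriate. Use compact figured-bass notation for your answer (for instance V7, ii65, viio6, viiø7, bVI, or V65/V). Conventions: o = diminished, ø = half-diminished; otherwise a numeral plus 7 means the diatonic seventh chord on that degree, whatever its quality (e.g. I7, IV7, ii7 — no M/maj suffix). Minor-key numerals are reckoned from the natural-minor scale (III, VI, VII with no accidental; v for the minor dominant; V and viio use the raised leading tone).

V7/iv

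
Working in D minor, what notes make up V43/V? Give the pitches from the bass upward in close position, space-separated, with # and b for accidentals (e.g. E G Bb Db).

B D E G#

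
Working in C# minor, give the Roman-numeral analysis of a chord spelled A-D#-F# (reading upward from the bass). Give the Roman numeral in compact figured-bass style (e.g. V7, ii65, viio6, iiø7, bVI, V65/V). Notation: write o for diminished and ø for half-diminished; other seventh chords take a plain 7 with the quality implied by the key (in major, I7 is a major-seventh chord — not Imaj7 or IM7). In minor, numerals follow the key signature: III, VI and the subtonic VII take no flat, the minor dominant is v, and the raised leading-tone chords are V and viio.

iio64

Stacked in thirds the chord is D#-F#-A: a diminished triad on D#.
D# is scale degree 2 in C# minor, and a diminished triad on that degree is written iio.
With A in the bass the chord is in second inversion, so the figured bass is 64.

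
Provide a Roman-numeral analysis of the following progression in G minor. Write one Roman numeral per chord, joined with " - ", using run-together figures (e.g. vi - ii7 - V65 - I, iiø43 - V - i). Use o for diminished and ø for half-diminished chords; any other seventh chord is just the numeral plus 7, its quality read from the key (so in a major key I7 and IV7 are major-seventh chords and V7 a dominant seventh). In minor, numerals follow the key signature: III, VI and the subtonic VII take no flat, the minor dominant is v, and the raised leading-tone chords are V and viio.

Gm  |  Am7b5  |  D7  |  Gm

i - iiø7 - V7 - i

Gm: root G is the tonic; minor triad there is i.
Am7b5: half-diminished seventh chord on A = scale degree 2 → iiø7.
D7 has root D, degree 5 in G minor, so V7.
Gm has root G, degree 1 in G minor, so i.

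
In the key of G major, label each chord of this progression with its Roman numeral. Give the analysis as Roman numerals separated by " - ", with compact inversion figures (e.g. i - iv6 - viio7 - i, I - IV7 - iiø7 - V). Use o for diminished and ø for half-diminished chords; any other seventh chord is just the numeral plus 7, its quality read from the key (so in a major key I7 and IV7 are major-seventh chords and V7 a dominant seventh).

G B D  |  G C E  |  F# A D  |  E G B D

I - IV64 - V6 - vi7

G-B-D has root G, degree 1 in G major, so I.
G-C-E has root C, degree 4 in G major, so IV64.
F#-A-D has root D, degree 5 in G major, so V6.
E-G-B-D: root E is the submediant; minor seventh chord there is vi7.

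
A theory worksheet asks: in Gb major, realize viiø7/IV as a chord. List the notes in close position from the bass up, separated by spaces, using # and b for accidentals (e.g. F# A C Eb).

viiø7/IV is a secondary leading-tone chord. The target IV is Cb in Gb major; the applied chord is rooted a semitone below, on Bb.
Building a half-diminished seventh chord on Bb gives Bb-Db-Fb-Ab.

Bb Db Fb Ab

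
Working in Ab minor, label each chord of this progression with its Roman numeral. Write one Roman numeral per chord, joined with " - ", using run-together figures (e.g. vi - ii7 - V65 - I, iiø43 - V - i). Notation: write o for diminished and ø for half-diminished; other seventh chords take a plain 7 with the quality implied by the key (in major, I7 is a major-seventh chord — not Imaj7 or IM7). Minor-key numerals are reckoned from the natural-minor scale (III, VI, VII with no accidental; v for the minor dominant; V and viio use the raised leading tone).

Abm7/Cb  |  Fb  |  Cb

Abm7/Cb has root Ab, degree 1 in Ab minor, so i65.
Fb: root Fb is the submediant; major triad there is VI.
Cb: root Cb is the mediant; major triad there is III.

i65 - VI - III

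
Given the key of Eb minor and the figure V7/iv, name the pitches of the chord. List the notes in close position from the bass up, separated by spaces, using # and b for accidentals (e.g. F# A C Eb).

V7/iv is a secondary dominant — the dominant seventh of iv. iv in Eb minor is Ab, so the applied chord's root is Eb, a perfect fifth above.
Building a dominant seventh chord on Eb gives Eb-G-Bb-Db.

Eb G Bb Db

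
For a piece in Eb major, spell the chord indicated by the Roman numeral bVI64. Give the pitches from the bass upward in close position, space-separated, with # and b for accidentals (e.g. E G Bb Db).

Gb Cb Eb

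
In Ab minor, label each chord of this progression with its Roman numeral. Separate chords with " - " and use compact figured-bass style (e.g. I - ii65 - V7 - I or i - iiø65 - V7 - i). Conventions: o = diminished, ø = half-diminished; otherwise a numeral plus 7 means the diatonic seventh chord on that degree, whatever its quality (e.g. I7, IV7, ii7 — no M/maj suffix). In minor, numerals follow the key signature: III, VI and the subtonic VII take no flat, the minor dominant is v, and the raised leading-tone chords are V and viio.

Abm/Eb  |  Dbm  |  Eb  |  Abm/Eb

i64 - iv - V - i64

Abm/Eb: root Ab is the tonic; minor triad there is i64.
Dbm has root Db, degree 4 in Ab minor, so iv.
Eb: major triad on Eb = scale degree 5 → V.
Abm/Eb: root Ab is the tonic; minor triad there is i64.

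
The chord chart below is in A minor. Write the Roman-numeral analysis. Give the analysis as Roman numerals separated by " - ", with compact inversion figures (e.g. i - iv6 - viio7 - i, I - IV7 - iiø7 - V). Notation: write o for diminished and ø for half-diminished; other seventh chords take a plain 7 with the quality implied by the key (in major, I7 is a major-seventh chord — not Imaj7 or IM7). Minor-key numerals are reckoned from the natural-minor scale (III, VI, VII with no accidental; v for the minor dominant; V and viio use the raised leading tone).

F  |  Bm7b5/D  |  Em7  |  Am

VI - iiø65 - v7 - i

F has root F, degree 6 in A minor, so VI.
Bm7b5/D: half-diminished seventh chord on B = scale degree 2 → iiø65.
Em7: root E is the dominant; minor seventh chord there is v7.
Am has root A, degree 1 in A minor, so i.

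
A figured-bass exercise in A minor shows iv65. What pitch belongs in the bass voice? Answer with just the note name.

F

iv in A minor has root D; the chord is D-F-A-C.
The figure 65 means first inversion — the third is in the bass.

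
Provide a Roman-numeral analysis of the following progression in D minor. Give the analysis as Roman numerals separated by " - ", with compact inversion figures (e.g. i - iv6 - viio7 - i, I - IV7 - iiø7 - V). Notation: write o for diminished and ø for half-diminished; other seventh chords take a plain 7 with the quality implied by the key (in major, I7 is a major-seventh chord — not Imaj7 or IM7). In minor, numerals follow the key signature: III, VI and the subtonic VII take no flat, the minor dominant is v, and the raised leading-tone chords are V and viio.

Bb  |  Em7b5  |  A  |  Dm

Bb has root Bb, degree 6 in D minor, so VI.
Em7b5: root E is the supertonic; half-diminished seventh chord there is iiø7.
A: root A is the dominant; major triad there is V.
Dm: minor triad on D = scale degree 1 → i.

VI - iiø7 - V - i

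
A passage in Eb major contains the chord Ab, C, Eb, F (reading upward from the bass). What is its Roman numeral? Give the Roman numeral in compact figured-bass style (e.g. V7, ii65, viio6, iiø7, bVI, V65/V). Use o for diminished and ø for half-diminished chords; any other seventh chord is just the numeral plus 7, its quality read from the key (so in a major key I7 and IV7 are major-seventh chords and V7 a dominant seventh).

ii65

The pitches F-Ab-C-Eb form a minor seventh chord rooted on F.
F is scale degree 2 in Eb major, and a minor seventh chord on that degree is written ii7.
With Ab in the bass the chord is in first inversion, so the figured bass is 65.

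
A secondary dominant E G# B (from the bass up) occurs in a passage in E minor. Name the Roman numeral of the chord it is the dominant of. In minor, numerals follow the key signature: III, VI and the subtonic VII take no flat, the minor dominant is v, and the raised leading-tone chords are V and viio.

The chord is a major triad on E.
A dominant resolves down a perfect fifth: E → A. In E minor, A is scale degree 4, i.e. iv.

iv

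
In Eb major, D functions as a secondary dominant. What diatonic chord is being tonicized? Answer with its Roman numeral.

iii

The chord is a major triad on D.
A dominant resolves down a perfect fifth: D → G. In Eb major, G is scale degree 3, i.e. iii.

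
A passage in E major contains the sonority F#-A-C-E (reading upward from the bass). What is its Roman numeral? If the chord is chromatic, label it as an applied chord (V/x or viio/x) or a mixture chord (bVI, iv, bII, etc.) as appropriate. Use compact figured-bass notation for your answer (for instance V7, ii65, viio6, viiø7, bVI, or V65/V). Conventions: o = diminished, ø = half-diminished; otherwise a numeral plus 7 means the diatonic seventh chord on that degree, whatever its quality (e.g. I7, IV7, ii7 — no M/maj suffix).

iiø7

The pitches F#-A-C-E form a half-diminished seventh chord rooted on F#.
F# is the second degree of E major. This is the half-diminished supertonic seventh, borrowed from the parallel minor.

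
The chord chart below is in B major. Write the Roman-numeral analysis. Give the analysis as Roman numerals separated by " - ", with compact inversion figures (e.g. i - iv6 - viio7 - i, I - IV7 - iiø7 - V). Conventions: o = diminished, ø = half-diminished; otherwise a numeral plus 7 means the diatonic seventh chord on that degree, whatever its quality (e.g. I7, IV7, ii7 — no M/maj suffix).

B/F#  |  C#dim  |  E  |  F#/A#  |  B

B/F# has root B, degree 1 in B major, so I64.
C#dim is non-diatonic — iio, a mixture chord from B minor.
E: root E is the subdominant; major triad there is IV.
F#/A#: major triad on F# = scale degree 5 → V6.
B has root B, degree 1 in B major, so I.

I64 - iio - IV - V6 - I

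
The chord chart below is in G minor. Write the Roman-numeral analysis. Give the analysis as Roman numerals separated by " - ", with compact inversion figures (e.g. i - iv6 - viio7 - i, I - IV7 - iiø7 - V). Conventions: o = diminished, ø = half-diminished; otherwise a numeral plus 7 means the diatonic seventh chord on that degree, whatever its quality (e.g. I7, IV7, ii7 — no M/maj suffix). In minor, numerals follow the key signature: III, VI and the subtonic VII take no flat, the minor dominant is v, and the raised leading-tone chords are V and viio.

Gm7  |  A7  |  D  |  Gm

Gm7: root G is the tonic; minor seventh chord there is i7.
A7: a dominant seventh chord on A, the applied dominant of V → V7/V.
D: major triad on D = scale degree 5 → V.
Gm: root G is the tonic; minor triad there is i.

i7 - V7/V - V - i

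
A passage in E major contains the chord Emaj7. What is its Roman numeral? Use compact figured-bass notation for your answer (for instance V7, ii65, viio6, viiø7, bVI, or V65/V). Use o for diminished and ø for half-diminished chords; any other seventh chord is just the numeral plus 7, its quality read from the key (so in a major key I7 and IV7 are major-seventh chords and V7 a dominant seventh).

I7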